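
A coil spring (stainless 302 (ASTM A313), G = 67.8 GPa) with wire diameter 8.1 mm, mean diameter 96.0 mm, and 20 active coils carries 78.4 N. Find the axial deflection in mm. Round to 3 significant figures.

k = Gd⁴/(8D³N_a) = (67.8×10³)(8.1⁴)/(8·96.0³·20) = 2.0618 N/mm
δ = F/k = 78.4 / 2.0618 = 38.026 mm

38.0 mm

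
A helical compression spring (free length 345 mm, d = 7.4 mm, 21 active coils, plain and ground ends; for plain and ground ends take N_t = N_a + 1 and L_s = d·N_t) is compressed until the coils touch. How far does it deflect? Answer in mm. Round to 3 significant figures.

N_t = 22; L_s = 7.4·22 = 162.8 mm
δ_solid = L₀ − L_s = 345 − 162.8 = 182.2 mm

182 mm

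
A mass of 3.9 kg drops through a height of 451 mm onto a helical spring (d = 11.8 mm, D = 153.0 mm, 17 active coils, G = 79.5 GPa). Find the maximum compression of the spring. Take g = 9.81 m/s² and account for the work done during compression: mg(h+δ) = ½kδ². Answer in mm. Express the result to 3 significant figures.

117 mm

k = Gd⁴/(8D³N_a) = (79.5×10³)(11.8⁴)/(8·153.0³·17) = 3.1643 N/mm
W = mg = 3.9 × 9.81 = 38.259 N
½kδ² − Wδ − Wh = 0 → δ = (W + √(W² + 2kWh))/k
δ = (38.259 + √(1463.8 + 109200))/3.1643 = (38.259 + 332.66)/3.1643 = 117.22 mm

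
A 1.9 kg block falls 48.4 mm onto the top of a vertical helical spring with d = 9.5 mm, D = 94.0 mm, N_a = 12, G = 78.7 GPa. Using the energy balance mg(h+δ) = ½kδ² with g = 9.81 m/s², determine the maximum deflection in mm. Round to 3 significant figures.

17.5 mm

k = Gd⁴/(8D³N_a) = (78.7×10³)(9.5⁴)/(8·94.0³·12) = 8.0392 N/mm
W = mg = 1.9 × 9.81 = 18.639 N
½kδ² − Wδ − Wh = 0 → δ = (W + √(W² + 2kWh))/k
δ = (18.639 + √(347.41 + 14504.8))/8.0392 = (18.639 + 121.87)/8.0392 = 17.478 mm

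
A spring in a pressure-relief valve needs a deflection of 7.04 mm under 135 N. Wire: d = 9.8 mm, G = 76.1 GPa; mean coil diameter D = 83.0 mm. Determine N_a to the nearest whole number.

Required rate k = F/δ = 135/7.04 = 19.176 N/mm
N_a = Gd⁴/(8D³k) = (76.1×10³ × 9.8⁴)/(8 × 83.0³ × 19.176)
    = 7.01922e+08 / 8.77173e+07 = 8.002 → 8 coils

8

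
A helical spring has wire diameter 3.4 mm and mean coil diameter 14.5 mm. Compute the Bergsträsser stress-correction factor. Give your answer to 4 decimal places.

C = D/d = 14.5/3.4 = 4.2647
K_B = (4C+2)/(4C−3) = 19.059/14.059 = 1.3556

1.3556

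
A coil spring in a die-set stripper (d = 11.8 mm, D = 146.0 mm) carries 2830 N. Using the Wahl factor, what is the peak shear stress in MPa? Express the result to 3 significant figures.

714 MPa

Spring index C = D/d = 146.0/11.8 = 12.3729
K_W = (4C−1)/(4C−4) + 0.615/C = 48.492/45.492 + 0.0497 = 1.1157
τ₀ = 8FD/(πd³) = 8·2830·146.0/(π·11.8³) = 3.30544e+06/5161.7 = 640.37 MPa
τ_max = K·τ₀ = 1.1157 × 640.37 = 714.43 MPa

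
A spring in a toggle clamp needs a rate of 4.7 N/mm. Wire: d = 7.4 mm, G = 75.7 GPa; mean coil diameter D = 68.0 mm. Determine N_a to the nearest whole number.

N_a = Gd⁴/(8D³k) = (75.7×10³ × 7.4⁴)/(8 × 68.0³ × 4.7)
    = 2.26998e+08 / 1.18226e+07 = 19.2 → 19 coils

19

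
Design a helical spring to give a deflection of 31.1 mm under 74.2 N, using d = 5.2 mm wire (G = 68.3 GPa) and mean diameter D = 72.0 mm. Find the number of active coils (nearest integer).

Required rate k = F/δ = 74.2/31.1 = 2.3859 N/mm
N_a = Gd⁴/(8D³k) = (68.3×10³ × 5.2⁴)/(8 × 72.0³ × 2.3859)
    = 4.99383e+07 / 7.12412e+06 = 7.01 → 7 coils

7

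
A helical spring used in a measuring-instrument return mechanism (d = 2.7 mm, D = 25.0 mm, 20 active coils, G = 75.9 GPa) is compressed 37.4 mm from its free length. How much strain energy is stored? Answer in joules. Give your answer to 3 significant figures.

k = Gd⁴/(8D³N_a) = (75.9×10³)(2.7⁴)/(8·25.0³·20) = 1.6135 N/mm
U = ½kδ² = 0.5 × 1.6135 × 37.4² = 1128.4 N·mm = 1.1284 J

1.13 J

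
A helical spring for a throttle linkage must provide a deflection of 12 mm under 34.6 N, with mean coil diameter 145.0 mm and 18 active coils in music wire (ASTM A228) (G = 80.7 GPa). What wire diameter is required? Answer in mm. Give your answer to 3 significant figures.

Required rate k = F/δ = 34.6/12 = 2.8833 N/mm
d = (8D³N_a·k / G)^(1/4) = (8·145.0³·18·2.8833 / (80.7×10³))^0.25
  = (15685)^0.25 = 11.1911 mm

11.2 mm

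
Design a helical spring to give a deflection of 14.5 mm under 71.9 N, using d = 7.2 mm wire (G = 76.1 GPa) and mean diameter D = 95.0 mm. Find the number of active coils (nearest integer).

Required rate k = F/δ = 71.9/14.5 = 4.9586 N/mm
N_a = Gd⁴/(8D³k) = (76.1×10³ × 7.2⁴)/(8 × 95.0³ × 4.9586)
    = 2.0451e+08 / 3.40112e+07 = 6.013 → 6 coils

6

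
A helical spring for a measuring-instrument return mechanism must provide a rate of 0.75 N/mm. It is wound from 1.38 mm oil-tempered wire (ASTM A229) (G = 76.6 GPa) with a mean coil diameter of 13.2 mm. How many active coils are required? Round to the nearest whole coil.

N_a = Gd⁴/(8D³k) = (76.6×10³ × 1.38⁴)/(8 × 13.2³ × 0.75)
    = 277808 / 13799.8 = 20.13 → 20 coils

20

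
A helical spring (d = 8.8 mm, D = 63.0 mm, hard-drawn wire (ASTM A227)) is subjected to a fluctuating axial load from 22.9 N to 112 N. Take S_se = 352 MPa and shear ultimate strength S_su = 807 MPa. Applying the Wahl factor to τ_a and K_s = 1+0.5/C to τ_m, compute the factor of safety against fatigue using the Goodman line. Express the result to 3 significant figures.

17.5

C = D/d = 63.0/8.8 = 7.1591; K_W = (4C−1)/(4C−4)+0.615/C = 1.2077; K_s = 1+0.5/C = 1.0698
F_a = (F_max−F_min)/2 = 44.55 N; F_m = (F_max+F_min)/2 = 67.45 N
τ_a = K_W·8F_aD/(πd³) = 1.2077 × 10.488 = 12.666 MPa
τ_m = K_s·8F_mD/(πd³) = 1.0698 × 15.879 = 16.988 MPa
Goodman: 1/n_f = τ_a/S_se + τ_m/S_su = 12.666/352 + 16.988/807 = 0.03598 + 0.02105 = 0.057033
n_f = 1/0.057033 = 17.53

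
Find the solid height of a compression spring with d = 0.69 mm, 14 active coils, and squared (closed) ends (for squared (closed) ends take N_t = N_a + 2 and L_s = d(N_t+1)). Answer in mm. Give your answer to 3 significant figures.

squared (closed) ends: N_t = N_a + 2 = 14 + 2 = 16
L_s = d·(N_t+1) = 0.69 × 17 = 11.73 mm

11.7 mm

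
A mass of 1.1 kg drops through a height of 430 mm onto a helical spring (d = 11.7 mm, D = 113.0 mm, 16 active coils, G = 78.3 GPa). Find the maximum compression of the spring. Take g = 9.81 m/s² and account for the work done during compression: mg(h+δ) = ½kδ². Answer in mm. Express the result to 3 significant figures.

k = Gd⁴/(8D³N_a) = (78.3×10³)(11.7⁴)/(8·113.0³·16) = 7.9444 N/mm
W = mg = 1.1 × 9.81 = 10.791 N
½kδ² − Wδ − Wh = 0 → δ = (W + √(W² + 2kWh))/k
δ = (10.791 + √(116.45 + 73725.9))/7.9444 = (10.791 + 271.74)/7.9444 = 35.564 mm

35.6 mm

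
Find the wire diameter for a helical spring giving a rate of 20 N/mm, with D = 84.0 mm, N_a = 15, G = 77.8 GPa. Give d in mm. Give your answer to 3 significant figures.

d = (8D³N_a·k / G)^(1/4) = (8·84.0³·15·20 / (77.8×10³))^0.25
  = (18284)^0.25 = 11.6283 mm

11.6 mm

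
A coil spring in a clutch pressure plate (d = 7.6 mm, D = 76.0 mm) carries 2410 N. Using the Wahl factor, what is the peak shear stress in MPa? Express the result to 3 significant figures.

Spring index C = D/d = 76.0/7.6 = 10.0000
K_W = (4C−1)/(4C−4) + 0.615/C = 39.000/36.000 + 0.0615 = 1.1448
τ₀ = 8FD/(πd³) = 8·2410·76.0/(π·7.6³) = 1.46528e+06/1379.1 = 1062.5 MPa
τ_max = K·τ₀ = 1.1448 × 1062.5 = 1216.4 MPa

1220 MPa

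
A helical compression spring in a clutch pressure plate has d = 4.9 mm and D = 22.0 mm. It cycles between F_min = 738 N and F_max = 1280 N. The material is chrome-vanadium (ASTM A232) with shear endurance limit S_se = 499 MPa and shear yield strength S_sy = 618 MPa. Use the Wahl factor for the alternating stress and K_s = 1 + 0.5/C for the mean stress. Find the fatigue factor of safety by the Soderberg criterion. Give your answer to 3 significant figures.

C = D/d = 22.0/4.9 = 4.4898; K_W = (4C−1)/(4C−4)+0.615/C = 1.3519; K_s = 1+0.5/C = 1.1114
F_a = (F_max−F_min)/2 = 271 N; F_m = (F_max+F_min)/2 = 1009 N
τ_a = K_W·8F_aD/(πd³) = 1.3519 × 129.05 = 174.46 MPa
τ_m = K_s·8F_mD/(πd³) = 1.1114 × 480.47 = 533.98 MPa
Soderberg: 1/n_f = τ_a/S_se + τ_m/S_sy = 174.46/499 + 533.98/618 = 0.34961 + 0.86404 = 1.2136
n_f = 1/1.2136 = 0.824

0.824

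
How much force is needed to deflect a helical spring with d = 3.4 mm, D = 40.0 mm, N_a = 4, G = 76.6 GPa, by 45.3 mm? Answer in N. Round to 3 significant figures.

226 N

k = Gd⁴/(8D³N_a) = (76.6×10³)(3.4⁴)/(8·40.0³·4) = 4.9982 N/mm
F = k·δ = 4.9982 × 45.3 = 226.42 N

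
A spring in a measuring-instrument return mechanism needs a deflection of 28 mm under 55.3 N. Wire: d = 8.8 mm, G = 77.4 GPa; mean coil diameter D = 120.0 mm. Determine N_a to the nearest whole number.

Required rate k = F/δ = 55.3/28 = 1.975 N/mm
N_a = Gd⁴/(8D³k) = (77.4×10³ × 8.8⁴)/(8 × 120.0³ × 1.975)
    = 4.64164e+08 / 2.73024e+07 = 17 → 17 coils

17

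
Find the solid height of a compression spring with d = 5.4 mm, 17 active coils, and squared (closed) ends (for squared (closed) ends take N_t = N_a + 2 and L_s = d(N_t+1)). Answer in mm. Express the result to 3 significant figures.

108 mm

squared (closed) ends: N_t = N_a + 2 = 17 + 2 = 19
L_s = d·(N_t+1) = 5.4 × 20 = 108 mm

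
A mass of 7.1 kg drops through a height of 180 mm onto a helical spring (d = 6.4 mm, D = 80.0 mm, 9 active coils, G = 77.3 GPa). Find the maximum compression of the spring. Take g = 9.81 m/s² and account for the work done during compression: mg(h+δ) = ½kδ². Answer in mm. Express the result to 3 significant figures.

107 mm

k = Gd⁴/(8D³N_a) = (77.3×10³)(6.4⁴)/(8·80.0³·9) = 3.518 N/mm
W = mg = 7.1 × 9.81 = 69.651 N
½kδ² − Wδ − Wh = 0 → δ = (W + √(W² + 2kWh))/k
δ = (69.651 + √(4851.3 + 88211.8))/3.518 = (69.651 + 305.06)/3.518 = 106.51 mm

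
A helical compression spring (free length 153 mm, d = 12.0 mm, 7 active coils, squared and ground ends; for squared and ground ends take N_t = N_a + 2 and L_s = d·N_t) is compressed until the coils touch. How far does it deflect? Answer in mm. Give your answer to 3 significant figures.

45.0 mm

N_t = 9; L_s = 12.0·9 = 108 mm
δ_solid = L₀ − L_s = 153 − 108 = 45 mm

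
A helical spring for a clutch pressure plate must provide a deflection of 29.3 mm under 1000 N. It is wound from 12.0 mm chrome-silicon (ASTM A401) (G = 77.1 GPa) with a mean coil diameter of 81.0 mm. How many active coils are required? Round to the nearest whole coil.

11

Required rate k = F/δ = 1000/29.3 = 34.13 N/mm
N_a = Gd⁴/(8D³k) = (77.1×10³ × 12.0⁴)/(8 × 81.0³ × 34.13)
    = 1.59875e+09 / 1.45103e+08 = 11.02 → 11 coils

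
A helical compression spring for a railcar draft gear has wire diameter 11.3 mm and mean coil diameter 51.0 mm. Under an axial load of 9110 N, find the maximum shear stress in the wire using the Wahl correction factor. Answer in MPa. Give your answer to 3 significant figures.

1110 MPa

Spring index C = D/d = 51.0/11.3 = 4.5133
K_W = (4C−1)/(4C−4) + 0.615/C = 17.053/14.053 + 0.1363 = 1.3497
τ₀ = 8FD/(πd³) = 8·9110·51.0/(π·11.3³) = 3.71688e+06/4533 = 819.96 MPa
τ_max = K·τ₀ = 1.3497 × 819.96 = 1106.7 MPa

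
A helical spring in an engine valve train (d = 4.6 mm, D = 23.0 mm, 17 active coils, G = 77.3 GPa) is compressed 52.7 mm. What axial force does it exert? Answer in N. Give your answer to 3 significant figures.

1100 N

k = Gd⁴/(8D³N_a) = (77.3×10³)(4.6⁴)/(8·23.0³·17) = 20.916 N/mm
F = k·δ = 20.916 × 52.7 = 1102.3 N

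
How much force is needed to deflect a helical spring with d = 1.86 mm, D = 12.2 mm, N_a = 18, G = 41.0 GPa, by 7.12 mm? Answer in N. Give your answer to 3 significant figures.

13.4 N

k = Gd⁴/(8D³N_a) = (41.0×10³)(1.86⁴)/(8·12.2³·18) = 1.8767 N/mm
F = k·δ = 1.8767 × 7.12 = 13.362 N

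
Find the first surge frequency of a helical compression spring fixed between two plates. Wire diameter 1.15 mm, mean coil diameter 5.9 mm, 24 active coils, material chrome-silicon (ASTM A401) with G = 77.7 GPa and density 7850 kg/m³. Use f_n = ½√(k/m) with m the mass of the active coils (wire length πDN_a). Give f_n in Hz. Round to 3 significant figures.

487 Hz

k = Gd⁴/(8D³N_a) = (77.7×10³)(1.15⁴)/(8·5.9³·24) = 3.4463 N/mm = 3446.3 N/m
Wire length L = πDN_a = π·5.9·24 = 444.85 mm
m = ρ·(πd²/4)·L = 7850 × 1.0387×10⁻⁶ m² × 0.44485 m = 0.0036272 kg
f_n = ½√(k/m) = 0.5·√(3446.3/0.0036272) = 0.5·√(9.5014e+05) = 487.38 Hz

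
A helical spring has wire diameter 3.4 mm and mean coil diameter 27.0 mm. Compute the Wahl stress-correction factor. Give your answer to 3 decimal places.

1.185

C = D/d = 27.0/3.4 = 7.9412
K_W = (4C−1)/(4C−4) + 0.615/C = 30.765/27.765 + 0.0774 = 1.1855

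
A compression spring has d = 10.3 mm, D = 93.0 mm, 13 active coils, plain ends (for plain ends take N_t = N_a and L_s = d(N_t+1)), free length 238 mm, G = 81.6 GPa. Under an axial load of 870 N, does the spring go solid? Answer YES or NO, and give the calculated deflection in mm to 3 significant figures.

NO, δ = 79.2 mm

k = Gd⁴/(8D³N_a) = (81.6×10³)(10.3⁴)/(8·93.0³·13) = 10.979 N/mm
N_t = 13; L_s = 10.3·14 = 144.2 mm; δ_solid = L₀ − L_s = 238 − 144.2 = 93.8 mm
δ = F/k = 870/10.979 = 79.243 mm
δ < δ_solid → spring does not go solid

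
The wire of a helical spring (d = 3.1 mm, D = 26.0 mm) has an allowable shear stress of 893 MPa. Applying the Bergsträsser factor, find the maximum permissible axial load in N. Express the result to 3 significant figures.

345 N

C = D/d = 26.0/3.1 = 8.3871
K_B = (4C+2)/(4C−3) = 35.548/30.548 = 1.1637
τ_max = K·8FD/(πd³) → F_max = τ_allow·πd³/(8DK)
F_max = 893·π·3.1³/(8·26.0·1.1637) = 83577/242.04 = 345.3 N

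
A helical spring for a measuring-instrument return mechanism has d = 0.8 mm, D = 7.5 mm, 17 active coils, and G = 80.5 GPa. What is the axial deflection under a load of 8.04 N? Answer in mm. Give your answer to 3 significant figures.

k = Gd⁴/(8D³N_a) = (80.5×10³)(0.8⁴)/(8·7.5³·17) = 0.57469 N/mm
δ = F/k = 8.04 / 0.57469 = 13.99 mm

14.0 mm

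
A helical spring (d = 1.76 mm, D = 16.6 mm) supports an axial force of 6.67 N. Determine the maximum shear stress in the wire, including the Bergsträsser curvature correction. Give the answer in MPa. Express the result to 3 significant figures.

59.2 MPa

Spring index C = D/d = 16.6/1.76 = 9.4318
K_B = (4C+2)/(4C−3) = 39.727/34.727 = 1.1440
τ₀ = 8FD/(πd³) = 8·6.67·16.6/(π·1.76³) = 885.776/17.127 = 51.717 MPa
τ_max = K·τ₀ = 1.1440 × 51.717 = 59.164 MPa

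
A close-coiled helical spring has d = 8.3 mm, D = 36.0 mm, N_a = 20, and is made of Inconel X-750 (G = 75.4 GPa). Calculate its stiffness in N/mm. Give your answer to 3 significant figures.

47.9 N/mm

k = Gd⁴/(8D³N_a) = (75.4×10³ × 8.3⁴) / (8 × 36.0³ × 20)
  = 3.57836e+08 / 7.46496e+06 = 47.935 N/mm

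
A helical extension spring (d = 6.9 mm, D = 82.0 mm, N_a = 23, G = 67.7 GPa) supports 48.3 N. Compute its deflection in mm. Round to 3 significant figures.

k = Gd⁴/(8D³N_a) = (67.7×10³)(6.9⁴)/(8·82.0³·23) = 1.5126 N/mm
δ = F/k = 48.3 / 1.5126 = 31.932 mm

31.9 mm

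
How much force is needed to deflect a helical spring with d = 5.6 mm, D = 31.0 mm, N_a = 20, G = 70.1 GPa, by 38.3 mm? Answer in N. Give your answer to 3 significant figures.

k = Gd⁴/(8D³N_a) = (70.1×10³)(5.6⁴)/(8·31.0³·20) = 14.463 N/mm
F = k·δ = 14.463 × 38.3 = 553.94 N

554 N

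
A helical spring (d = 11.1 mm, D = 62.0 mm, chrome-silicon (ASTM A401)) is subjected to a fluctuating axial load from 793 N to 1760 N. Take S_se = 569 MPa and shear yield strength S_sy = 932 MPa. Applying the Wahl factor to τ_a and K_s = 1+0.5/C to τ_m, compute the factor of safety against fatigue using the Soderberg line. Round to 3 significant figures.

3.36

C = D/d = 62.0/11.1 = 5.5856; K_W = (4C−1)/(4C−4)+0.615/C = 1.2737; K_s = 1+0.5/C = 1.0895
F_a = (F_max−F_min)/2 = 483.5 N; F_m = (F_max+F_min)/2 = 1276.5 N
τ_a = K_W·8F_aD/(πd³) = 1.2737 × 55.816 = 71.091 MPa
τ_m = K_s·8F_mD/(πd³) = 1.0895 × 147.36 = 160.55 MPa
Soderberg: 1/n_f = τ_a/S_se + τ_m/S_sy = 71.091/569 + 160.55/932 = 0.12494 + 0.17227 = 0.29721
n_f = 1/0.29721 = 3.365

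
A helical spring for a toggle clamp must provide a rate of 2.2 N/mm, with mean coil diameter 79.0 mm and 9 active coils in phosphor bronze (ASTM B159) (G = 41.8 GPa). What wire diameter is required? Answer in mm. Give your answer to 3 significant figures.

d = (8D³N_a·k / G)^(1/4) = (8·79.0³·9·2.2 / (41.8×10³))^0.25
  = (1868.4)^0.25 = 6.5745 mm

6.57 mm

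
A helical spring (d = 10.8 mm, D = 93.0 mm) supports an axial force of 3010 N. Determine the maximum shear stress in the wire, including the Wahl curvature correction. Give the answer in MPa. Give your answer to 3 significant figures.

Spring index C = D/d = 93.0/10.8 = 8.6111
K_W = (4C−1)/(4C−4) + 0.615/C = 33.444/30.444 + 0.0714 = 1.1700
τ₀ = 8FD/(πd³) = 8·3010·93.0/(π·10.8³) = 2.23944e+06/3957.5 = 565.87 MPa
τ_max = K·τ₀ = 1.1700 × 565.87 = 662.05 MPa

662 MPa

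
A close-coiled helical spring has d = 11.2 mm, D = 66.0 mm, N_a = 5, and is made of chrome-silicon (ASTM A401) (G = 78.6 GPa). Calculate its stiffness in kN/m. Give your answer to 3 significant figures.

108 kN/m

k = Gd⁴/(8D³N_a) = (78.6×10³ × 11.2⁴) / (8 × 66.0³ × 5)
  = 1.23679e+09 / 1.14998e+07 = 107.55 N/mm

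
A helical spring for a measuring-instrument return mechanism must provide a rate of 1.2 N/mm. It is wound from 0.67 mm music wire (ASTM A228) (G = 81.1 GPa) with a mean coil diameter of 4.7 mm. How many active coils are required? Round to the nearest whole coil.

16

N_a = Gd⁴/(8D³k) = (81.1×10³ × 0.67⁴)/(8 × 4.7³ × 1.2)
    = 16342.6 / 996.701 = 16.4 → 16 coils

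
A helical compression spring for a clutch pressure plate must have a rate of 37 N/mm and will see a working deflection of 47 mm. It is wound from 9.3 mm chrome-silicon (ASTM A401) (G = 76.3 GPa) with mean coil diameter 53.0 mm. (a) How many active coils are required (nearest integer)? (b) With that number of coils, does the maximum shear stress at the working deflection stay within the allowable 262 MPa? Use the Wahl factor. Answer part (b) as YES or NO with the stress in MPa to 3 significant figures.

N_a = Gd⁴/(8D³k) = (76.3×10³)(9.3⁴)/(8·53.0³·37) = 12.95 → N_a = 13
Actual rate k = Gd⁴/(8D³·13) = 36.863 N/mm
Working load F = kδ = 36.863·47 = 1732.6 N
C = 53.0/9.3 = 5.6989; K_W = (4C−1)/(4C−4)+0.615/C = 1.2675
τ_max = K_W·8FD/(πd³) = 1.2675·290.71 = 368.48 MPa
τ_max > 262 MPa → exceeds allowable

(a) 13 coils; (b) NO, τ_max = 368 MPa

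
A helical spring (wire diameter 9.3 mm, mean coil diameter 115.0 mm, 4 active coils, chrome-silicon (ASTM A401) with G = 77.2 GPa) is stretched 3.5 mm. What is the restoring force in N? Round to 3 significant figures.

41.5 N

k = Gd⁴/(8D³N_a) = (77.2×10³)(9.3⁴)/(8·115.0³·4) = 11.866 N/mm
F = k·δ = 11.866 × 3.5 = 41.531 N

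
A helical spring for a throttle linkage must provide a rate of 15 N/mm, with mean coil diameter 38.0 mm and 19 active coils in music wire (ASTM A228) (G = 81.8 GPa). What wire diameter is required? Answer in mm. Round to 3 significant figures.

d = (8D³N_a·k / G)^(1/4) = (8·38.0³·19·15 / (81.8×10³))^0.25
  = (1529.4)^0.25 = 6.2536 mm

6.25 mm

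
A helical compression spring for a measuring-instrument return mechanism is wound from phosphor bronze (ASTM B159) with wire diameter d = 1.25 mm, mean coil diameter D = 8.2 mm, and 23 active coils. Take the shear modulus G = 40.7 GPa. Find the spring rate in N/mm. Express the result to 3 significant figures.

k = Gd⁴/(8D³N_a) = (40.7×10³ × 1.25⁴) / (8 × 8.2³ × 23)
  = 99365.2 / 101452 = 0.97943 N/mm

0.979 N/mm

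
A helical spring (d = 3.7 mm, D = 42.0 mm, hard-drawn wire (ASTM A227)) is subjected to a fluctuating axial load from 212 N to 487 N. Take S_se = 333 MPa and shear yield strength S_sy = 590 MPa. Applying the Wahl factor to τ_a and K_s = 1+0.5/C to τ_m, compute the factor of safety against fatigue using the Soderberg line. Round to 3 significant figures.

C = D/d = 42.0/3.7 = 11.3514; K_W = (4C−1)/(4C−4)+0.615/C = 1.1266; K_s = 1+0.5/C = 1.0440
F_a = (F_max−F_min)/2 = 137.5 N; F_m = (F_max+F_min)/2 = 349.5 N
τ_a = K_W·8F_aD/(πd³) = 1.1266 × 290.33 = 327.09 MPa
τ_m = K_s·8F_mD/(πd³) = 1.0440 × 737.96 = 770.46 MPa
Soderberg: 1/n_f = τ_a/S_se + τ_m/S_sy = 327.09/333 + 770.46/590 = 0.98226 + 1.30587 = 2.2881
n_f = 1/2.2881 = 0.437

0.437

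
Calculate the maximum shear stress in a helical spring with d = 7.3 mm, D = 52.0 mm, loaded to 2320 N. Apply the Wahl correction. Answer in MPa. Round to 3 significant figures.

Spring index C = D/d = 52.0/7.3 = 7.1233
K_W = (4C−1)/(4C−4) + 0.615/C = 27.493/24.493 + 0.0863 = 1.2088
τ₀ = 8FD/(πd³) = 8·2320·52.0/(π·7.3³) = 965120/1222.1 = 789.7 MPa
τ_max = K·τ₀ = 1.2088 × 789.7 = 954.61 MPa

955 MPa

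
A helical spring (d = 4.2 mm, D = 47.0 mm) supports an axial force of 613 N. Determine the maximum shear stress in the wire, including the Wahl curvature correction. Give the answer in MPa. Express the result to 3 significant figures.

Spring index C = D/d = 47.0/4.2 = 11.1905
K_W = (4C−1)/(4C−4) + 0.615/C = 43.762/40.762 + 0.0550 = 1.1286
τ₀ = 8FD/(πd³) = 8·613·47.0/(π·4.2³) = 230488/232.75 = 990.26 MPa
τ_max = K·τ₀ = 1.1286 × 990.26 = 1117.6 MPa

1120 MPa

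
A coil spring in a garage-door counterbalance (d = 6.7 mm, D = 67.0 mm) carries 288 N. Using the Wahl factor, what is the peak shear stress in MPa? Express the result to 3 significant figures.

Spring index C = D/d = 67.0/6.7 = 10.0000
K_W = (4C−1)/(4C−4) + 0.615/C = 39.000/36.000 + 0.0615 = 1.1448
τ₀ = 8FD/(πd³) = 8·288·67.0/(π·6.7³) = 154368/944.87 = 163.37 MPa
τ_max = K·τ₀ = 1.1448 × 163.37 = 187.04 MPa

187 MPa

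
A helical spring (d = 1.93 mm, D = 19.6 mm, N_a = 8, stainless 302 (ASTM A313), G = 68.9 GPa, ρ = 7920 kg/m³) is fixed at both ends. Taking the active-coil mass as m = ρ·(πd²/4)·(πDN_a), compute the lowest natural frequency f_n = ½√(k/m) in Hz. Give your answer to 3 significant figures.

208 Hz

k = Gd⁴/(8D³N_a) = (68.9×10³)(1.93⁴)/(8·19.6³·8) = 1.9838 N/mm = 1983.8 N/m
Wire length L = πDN_a = π·19.6·8 = 492.6 mm
m = ρ·(πd²/4)·L = 7920 × 2.9255×10⁻⁶ m² × 0.4926 m = 0.011414 kg
f_n = ½√(k/m) = 0.5·√(1983.8/0.011414) = 0.5·√(1.7381e+05) = 208.45 Hz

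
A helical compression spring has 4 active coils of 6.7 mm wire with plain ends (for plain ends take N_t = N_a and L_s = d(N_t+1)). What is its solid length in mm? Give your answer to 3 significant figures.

plain ends: N_t = N_a = 4
L_s = d·(N_t+1) = 6.7 × 5 = 33.5 mm

33.5 mm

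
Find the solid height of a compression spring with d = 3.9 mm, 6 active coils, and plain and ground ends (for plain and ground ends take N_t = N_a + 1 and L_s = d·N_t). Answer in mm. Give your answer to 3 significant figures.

27.3 mm

plain and ground ends: N_t = N_a + 1 = 6 + 1 = 7
L_s = d·N_t = 3.9 × 7 = 27.3 mm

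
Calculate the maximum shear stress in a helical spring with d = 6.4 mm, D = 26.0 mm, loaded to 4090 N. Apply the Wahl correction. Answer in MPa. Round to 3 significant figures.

1440 MPa

Spring index C = D/d = 26.0/6.4 = 4.0625
K_W = (4C−1)/(4C−4) + 0.615/C = 15.250/12.250 + 0.1514 = 1.3963
τ₀ = 8FD/(πd³) = 8·4090·26.0/(π·6.4³) = 850720/823.55 = 1033 MPa
τ_max = K·τ₀ = 1.3963 × 1033 = 1442.3 MPa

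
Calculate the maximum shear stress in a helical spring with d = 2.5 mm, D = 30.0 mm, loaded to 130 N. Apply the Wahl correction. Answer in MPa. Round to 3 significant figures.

712 MPa

Spring index C = D/d = 30.0/2.5 = 12.0000
K_W = (4C−1)/(4C−4) + 0.615/C = 47.000/44.000 + 0.0512 = 1.1194
τ₀ = 8FD/(πd³) = 8·130·30.0/(π·2.5³) = 31200/49.087 = 635.6 MPa
τ_max = K·τ₀ = 1.1194 × 635.6 = 711.51 MPa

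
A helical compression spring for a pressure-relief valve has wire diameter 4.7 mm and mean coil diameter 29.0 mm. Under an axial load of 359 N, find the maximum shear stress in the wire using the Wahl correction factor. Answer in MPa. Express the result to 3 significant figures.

318 MPa

Spring index C = D/d = 29.0/4.7 = 6.1702
K_W = (4C−1)/(4C−4) + 0.615/C = 23.681/20.681 + 0.0997 = 1.2447
τ₀ = 8FD/(πd³) = 8·359·29.0/(π·4.7³) = 83288/326.17 = 255.35 MPa
τ_max = K·τ₀ = 1.2447 × 255.35 = 317.85 MPa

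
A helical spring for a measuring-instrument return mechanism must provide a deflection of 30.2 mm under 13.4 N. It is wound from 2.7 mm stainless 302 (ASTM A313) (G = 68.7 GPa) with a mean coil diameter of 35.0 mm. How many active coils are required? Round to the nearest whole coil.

24

Required rate k = F/δ = 13.4/30.2 = 0.44371 N/mm
N_a = Gd⁴/(8D³k) = (68.7×10³ × 2.7⁴)/(8 × 35.0³ × 0.44371)
    = 3.651e+06 / 152192 = 23.99 → 24 coils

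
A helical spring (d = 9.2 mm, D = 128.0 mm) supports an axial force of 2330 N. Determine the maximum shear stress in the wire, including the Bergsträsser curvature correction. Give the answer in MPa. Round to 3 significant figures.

Spring index C = D/d = 128.0/9.2 = 13.9130
K_B = (4C+2)/(4C−3) = 57.652/52.652 = 1.0950
τ₀ = 8FD/(πd³) = 8·2330·128.0/(π·9.2³) = 2.38592e+06/2446.3 = 975.31 MPa
τ_max = K·τ₀ = 1.0950 × 975.31 = 1067.9 MPa

1070 MPa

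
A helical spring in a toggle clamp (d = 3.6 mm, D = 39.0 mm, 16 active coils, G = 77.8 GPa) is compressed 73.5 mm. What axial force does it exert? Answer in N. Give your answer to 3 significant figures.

k = Gd⁴/(8D³N_a) = (77.8×10³)(3.6⁴)/(8·39.0³·16) = 1.721 N/mm
F = k·δ = 1.721 × 73.5 = 126.49 N

126 N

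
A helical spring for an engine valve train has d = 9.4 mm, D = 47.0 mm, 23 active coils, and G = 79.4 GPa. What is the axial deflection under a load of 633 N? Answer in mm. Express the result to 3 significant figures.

19.5 mm

k = Gd⁴/(8D³N_a) = (79.4×10³)(9.4⁴)/(8·47.0³·23) = 32.45 N/mm
δ = F/k = 633 / 32.45 = 19.507 mm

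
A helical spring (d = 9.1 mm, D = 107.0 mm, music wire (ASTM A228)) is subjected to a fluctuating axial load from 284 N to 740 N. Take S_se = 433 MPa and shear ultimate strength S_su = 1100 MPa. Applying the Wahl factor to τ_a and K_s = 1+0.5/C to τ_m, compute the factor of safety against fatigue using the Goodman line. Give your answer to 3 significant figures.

C = D/d = 107.0/9.1 = 11.7582; K_W = (4C−1)/(4C−4)+0.615/C = 1.1220; K_s = 1+0.5/C = 1.0425
F_a = (F_max−F_min)/2 = 228 N; F_m = (F_max+F_min)/2 = 512 N
τ_a = K_W·8F_aD/(πd³) = 1.1220 × 82.439 = 92.498 MPa
τ_m = K_s·8F_mD/(πd³) = 1.0425 × 185.13 = 193 MPa
Goodman: 1/n_f = τ_a/S_se + τ_m/S_su = 92.498/433 + 193/1100 = 0.21362 + 0.17545 = 0.38908
n_f = 1/0.38908 = 2.57

2.57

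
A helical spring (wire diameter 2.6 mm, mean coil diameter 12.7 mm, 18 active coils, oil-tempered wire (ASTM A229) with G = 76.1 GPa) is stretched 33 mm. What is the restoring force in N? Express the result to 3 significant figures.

389 N

k = Gd⁴/(8D³N_a) = (76.1×10³)(2.6⁴)/(8·12.7³·18) = 11.79 N/mm
F = k·δ = 11.79 × 33 = 389.06 N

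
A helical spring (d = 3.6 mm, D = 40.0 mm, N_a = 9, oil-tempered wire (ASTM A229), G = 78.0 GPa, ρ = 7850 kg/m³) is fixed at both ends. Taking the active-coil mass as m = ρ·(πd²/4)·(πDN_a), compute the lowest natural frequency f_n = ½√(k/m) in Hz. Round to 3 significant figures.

88.7 Hz

k = Gd⁴/(8D³N_a) = (78.0×10³)(3.6⁴)/(8·40.0³·9) = 2.8431 N/mm = 2843.1 N/m
Wire length L = πDN_a = π·40.0·9 = 1131 mm
m = ρ·(πd²/4)·L = 7850 × 10.179×10⁻⁶ m² × 1.131 m = 0.090368 kg
f_n = ½√(k/m) = 0.5·√(2843.1/0.090368) = 0.5·√(31461) = 88.687 Hz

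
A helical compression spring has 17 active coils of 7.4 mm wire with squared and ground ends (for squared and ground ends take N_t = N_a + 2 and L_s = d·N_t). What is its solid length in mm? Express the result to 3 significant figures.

141 mm

squared and ground ends: N_t = N_a + 2 = 17 + 2 = 19
L_s = d·N_t = 7.4 × 19 = 140.6 mm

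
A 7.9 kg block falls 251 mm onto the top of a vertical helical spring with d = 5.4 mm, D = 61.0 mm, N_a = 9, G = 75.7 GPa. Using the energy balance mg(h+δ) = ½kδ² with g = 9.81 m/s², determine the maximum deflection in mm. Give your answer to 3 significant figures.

121 mm

k = Gd⁴/(8D³N_a) = (75.7×10³)(5.4⁴)/(8·61.0³·9) = 3.9387 N/mm
W = mg = 7.9 × 9.81 = 77.499 N
½kδ² − Wδ − Wh = 0 → δ = (W + √(W² + 2kWh))/k
δ = (77.499 + √(6006.1 + 153232))/3.9387 = (77.499 + 399.05)/3.9387 = 120.99 mm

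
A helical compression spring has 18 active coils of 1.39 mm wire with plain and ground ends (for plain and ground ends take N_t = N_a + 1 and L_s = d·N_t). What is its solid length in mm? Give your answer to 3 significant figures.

26.4 mm

plain and ground ends: N_t = N_a + 1 = 18 + 1 = 19
L_s = d·N_t = 1.39 × 19 = 26.41 mm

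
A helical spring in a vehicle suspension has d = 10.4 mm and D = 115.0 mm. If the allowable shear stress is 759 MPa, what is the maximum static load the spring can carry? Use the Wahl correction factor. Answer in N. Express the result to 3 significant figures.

2580 N

C = D/d = 115.0/10.4 = 11.0577
K_W = (4C−1)/(4C−4) + 0.615/C = 43.231/40.231 + 0.0556 = 1.1302
τ_max = K·8FD/(πd³) → F_max = τ_allow·πd³/(8DK)
F_max = 759·π·10.4³/(8·115.0·1.1302) = 2.6822e+06/1039.8 = 2579.6 N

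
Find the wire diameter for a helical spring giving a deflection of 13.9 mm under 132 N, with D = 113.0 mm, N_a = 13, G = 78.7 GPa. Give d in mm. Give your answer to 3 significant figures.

Required rate k = F/δ = 132/13.9 = 9.4964 N/mm
d = (8D³N_a·k / G)^(1/4) = (8·113.0³·13·9.4964 / (78.7×10³))^0.25
  = (18107)^0.25 = 11.6001 mm

11.6 mm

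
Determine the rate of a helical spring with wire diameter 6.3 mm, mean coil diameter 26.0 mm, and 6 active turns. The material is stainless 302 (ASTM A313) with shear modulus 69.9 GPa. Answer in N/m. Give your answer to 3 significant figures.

131000 N/m

k = Gd⁴/(8D³N_a) = (69.9×10³ × 6.3⁴) / (8 × 26.0³ × 6)
  = 1.10113e+08 / 843648 = 130.52 N/mm = 1.3052e+05 N/m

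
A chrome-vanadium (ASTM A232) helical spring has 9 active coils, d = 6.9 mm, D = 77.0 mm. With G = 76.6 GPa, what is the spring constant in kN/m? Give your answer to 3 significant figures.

5.28 kN/m

k = Gd⁴/(8D³N_a) = (76.6×10³ × 6.9⁴) / (8 × 77.0³ × 9)
  = 1.7363e+08 / 3.28704e+07 = 5.2823 N/mm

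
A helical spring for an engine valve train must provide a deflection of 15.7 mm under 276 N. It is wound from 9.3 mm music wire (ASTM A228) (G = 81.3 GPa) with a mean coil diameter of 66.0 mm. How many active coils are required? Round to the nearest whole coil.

Required rate k = F/δ = 276/15.7 = 17.58 N/mm
N_a = Gd⁴/(8D³k) = (81.3×10³ × 9.3⁴)/(8 × 66.0³ × 17.58)
    = 6.08166e+08 / 4.04326e+07 = 15.04 → 15 coils

15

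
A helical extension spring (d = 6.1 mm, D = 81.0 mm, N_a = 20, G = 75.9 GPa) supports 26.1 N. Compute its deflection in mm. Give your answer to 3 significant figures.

k = Gd⁴/(8D³N_a) = (75.9×10³)(6.1⁴)/(8·81.0³·20) = 1.2359 N/mm
δ = F/k = 26.1 / 1.2359 = 21.118 mm

21.1 mm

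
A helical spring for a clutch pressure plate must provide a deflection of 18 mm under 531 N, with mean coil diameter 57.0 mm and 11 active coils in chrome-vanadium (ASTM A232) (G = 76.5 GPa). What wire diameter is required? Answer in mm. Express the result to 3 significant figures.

Required rate k = F/δ = 531/18 = 29.5 N/mm
d = (8D³N_a·k / G)^(1/4) = (8·57.0³·11·29.5 / (76.5×10³))^0.25
  = (6284.5)^0.25 = 8.9036 mm

8.90 mm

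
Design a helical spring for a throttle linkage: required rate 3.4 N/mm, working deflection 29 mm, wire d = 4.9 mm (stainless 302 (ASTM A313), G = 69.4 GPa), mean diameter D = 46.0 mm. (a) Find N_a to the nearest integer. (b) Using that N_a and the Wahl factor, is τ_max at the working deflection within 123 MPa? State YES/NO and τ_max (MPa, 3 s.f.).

(a) 15 coils; (b) YES, τ_max = 114 MPa

N_a = Gd⁴/(8D³k) = (69.4×10³)(4.9⁴)/(8·46.0³·3.4) = 15.11 → N_a = 15
Actual rate k = Gd⁴/(8D³·15) = 3.4252 N/mm
Working load F = kδ = 3.4252·29 = 99.332 N
C = 46.0/4.9 = 9.3878; K_W = (4C−1)/(4C−4)+0.615/C = 1.1549
τ_max = K_W·8FD/(πd³) = 1.1549·98.9 = 114.22 MPa
τ_max ≤ 123 MPa → acceptable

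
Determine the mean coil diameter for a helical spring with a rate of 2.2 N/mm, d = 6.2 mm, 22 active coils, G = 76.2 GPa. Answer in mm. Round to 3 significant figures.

D = (Gd⁴/(8N_a·k))^(1/3) = (76.2×10³·6.2⁴/(8·22·2.2))^(1/3)
  = (290795)^(1/3) = 66.2515 mm

66.3 mm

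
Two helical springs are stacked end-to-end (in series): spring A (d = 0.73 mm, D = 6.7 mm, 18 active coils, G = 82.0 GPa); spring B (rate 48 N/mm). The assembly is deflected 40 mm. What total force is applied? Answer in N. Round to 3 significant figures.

k_A = Gd⁴/(8D³N_a) = (82.0×10³)(0.73⁴)/(8·6.7³·18) = 0.53767 N/mm
Series: 1/k_eq = 1/0.53767 + 1/48 = 1.8807; k_eq = 0.53172 N/mm
F = k_eq·δ = 0.53172·40 = 21.269 N

21.3 N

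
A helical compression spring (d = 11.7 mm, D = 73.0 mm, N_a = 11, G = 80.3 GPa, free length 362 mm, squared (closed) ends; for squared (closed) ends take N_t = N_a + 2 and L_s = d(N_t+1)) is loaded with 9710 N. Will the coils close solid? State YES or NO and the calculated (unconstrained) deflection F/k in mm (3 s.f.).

k = Gd⁴/(8D³N_a) = (80.3×10³)(11.7⁴)/(8·73.0³·11) = 43.955 N/mm
N_t = 13; L_s = 11.7·14 = 163.8 mm; δ_solid = L₀ − L_s = 362 − 163.8 = 198.2 mm
δ = F/k = 9710/43.955 = 220.91 mm
δ ≥ δ_solid → spring goes solid

YES, δ = 221 mm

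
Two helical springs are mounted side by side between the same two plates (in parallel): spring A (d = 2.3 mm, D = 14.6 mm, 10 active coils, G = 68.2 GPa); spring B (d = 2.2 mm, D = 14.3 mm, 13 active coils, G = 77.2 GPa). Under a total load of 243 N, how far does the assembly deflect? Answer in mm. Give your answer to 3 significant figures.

k_A = Gd⁴/(8D³N_a) = (68.2×10³)(2.3⁴)/(8·14.6³·10) = 7.6656 N/mm
k_B = Gd⁴/(8D³N_a) = (77.2×10³)(2.2⁴)/(8·14.3³·13) = 5.9466 N/mm
Parallel: k_eq = 7.6656 + 5.9466 = 13.612 N/mm
δ = F/k_eq = 243/13.612 = 17.852 mm

17.9 mm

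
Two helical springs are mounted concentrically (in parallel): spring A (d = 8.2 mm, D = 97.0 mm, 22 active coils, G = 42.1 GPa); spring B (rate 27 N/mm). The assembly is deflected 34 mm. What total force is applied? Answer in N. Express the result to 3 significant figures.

958 N

k_A = Gd⁴/(8D³N_a) = (42.1×10³)(8.2⁴)/(8·97.0³·22) = 1.185 N/mm
Parallel: k_eq = 1.185 + 27 = 28.185 N/mm
F = k_eq·δ = 28.185·34 = 958.29 N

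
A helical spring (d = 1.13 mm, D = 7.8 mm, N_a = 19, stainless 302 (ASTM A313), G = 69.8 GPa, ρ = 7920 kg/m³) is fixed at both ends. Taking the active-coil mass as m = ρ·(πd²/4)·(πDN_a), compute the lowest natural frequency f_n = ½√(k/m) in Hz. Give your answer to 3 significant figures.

k = Gd⁴/(8D³N_a) = (69.8×10³)(1.13⁴)/(8·7.8³·19) = 1.5778 N/mm = 1577.8 N/m
Wire length L = πDN_a = π·7.8·19 = 465.58 mm
m = ρ·(πd²/4)·L = 7920 × 1.0029×10⁻⁶ m² × 0.46558 m = 0.003698 kg
f_n = ½√(k/m) = 0.5·√(1577.8/0.003698) = 0.5·√(4.2665e+05) = 326.59 Hz

327 Hz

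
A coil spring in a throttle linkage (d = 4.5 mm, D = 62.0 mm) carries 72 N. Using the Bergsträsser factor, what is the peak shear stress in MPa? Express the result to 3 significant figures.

137 MPa

Spring index C = D/d = 62.0/4.5 = 13.7778
K_B = (4C+2)/(4C−3) = 57.111/52.111 = 1.0959
τ₀ = 8FD/(πd³) = 8·72·62.0/(π·4.5³) = 35712/286.28 = 124.75 MPa
τ_max = K·τ₀ = 1.0959 × 124.75 = 136.72 MPa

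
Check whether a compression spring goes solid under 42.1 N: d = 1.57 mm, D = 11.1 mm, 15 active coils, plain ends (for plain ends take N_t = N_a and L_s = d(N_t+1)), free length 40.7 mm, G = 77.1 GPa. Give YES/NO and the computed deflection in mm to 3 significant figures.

k = Gd⁴/(8D³N_a) = (77.1×10³)(1.57⁴)/(8·11.1³·15) = 2.8543 N/mm
N_t = 15; L_s = 1.57·16 = 25.12 mm; δ_solid = L₀ − L_s = 40.7 − 25.12 = 15.58 mm
δ = F/k = 42.1/2.8543 = 14.75 mm
δ < δ_solid → spring does not go solid

NO, δ = 14.7 mm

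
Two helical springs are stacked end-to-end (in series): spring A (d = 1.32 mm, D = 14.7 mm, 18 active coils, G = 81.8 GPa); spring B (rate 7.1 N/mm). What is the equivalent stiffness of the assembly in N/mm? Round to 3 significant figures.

0.504 N/mm

k_A = Gd⁴/(8D³N_a) = (81.8×10³)(1.32⁴)/(8·14.7³·18) = 0.54292 N/mm
Series: 1/k_eq = 1/0.54292 + 1/7.1 = 1.9827; k_eq = 0.50435 N/mm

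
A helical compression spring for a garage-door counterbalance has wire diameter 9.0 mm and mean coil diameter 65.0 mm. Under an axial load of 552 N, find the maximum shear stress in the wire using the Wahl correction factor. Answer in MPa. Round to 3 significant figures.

151 MPa

Spring index C = D/d = 65.0/9.0 = 7.2222
K_W = (4C−1)/(4C−4) + 0.615/C = 27.889/24.889 + 0.0852 = 1.2057
τ₀ = 8FD/(πd³) = 8·552·65.0/(π·9.0³) = 287040/2290.2 = 125.33 MPa
τ_max = K·τ₀ = 1.2057 × 125.33 = 151.11 MPa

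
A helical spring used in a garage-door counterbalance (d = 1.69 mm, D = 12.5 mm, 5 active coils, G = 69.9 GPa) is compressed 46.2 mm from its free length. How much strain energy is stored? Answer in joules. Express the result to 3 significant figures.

k = Gd⁴/(8D³N_a) = (69.9×10³)(1.69⁴)/(8·12.5³·5) = 7.2985 N/mm
U = ½kδ² = 0.5 × 7.2985 × 46.2² = 7789.1 N·mm = 7.7891 J

7.79 J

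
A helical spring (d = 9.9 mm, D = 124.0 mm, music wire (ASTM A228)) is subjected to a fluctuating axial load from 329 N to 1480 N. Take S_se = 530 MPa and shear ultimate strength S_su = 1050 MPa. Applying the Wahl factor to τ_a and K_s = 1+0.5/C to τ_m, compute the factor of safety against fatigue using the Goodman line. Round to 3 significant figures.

1.46

C = D/d = 124.0/9.9 = 12.5253; K_W = (4C−1)/(4C−4)+0.615/C = 1.1142; K_s = 1+0.5/C = 1.0399
F_a = (F_max−F_min)/2 = 575.5 N; F_m = (F_max+F_min)/2 = 904.5 N
τ_a = K_W·8F_aD/(πd³) = 1.1142 × 187.28 = 208.67 MPa
τ_m = K_s·8F_mD/(πd³) = 1.0399 × 294.35 = 306.1 MPa
Goodman: 1/n_f = τ_a/S_se + τ_m/S_su = 208.67/530 + 306.1/1050 = 0.39371 + 0.29152 = 0.68524
n_f = 1/0.68524 = 1.459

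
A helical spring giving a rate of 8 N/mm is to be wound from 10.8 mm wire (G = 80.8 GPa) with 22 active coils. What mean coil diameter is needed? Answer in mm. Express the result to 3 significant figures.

D = (Gd⁴/(8N_a·k))^(1/3) = (80.8×10³·10.8⁴/(8·22·8))^(1/3)
  = (780735)^(1/3) = 92.0806 mm

92.1 mm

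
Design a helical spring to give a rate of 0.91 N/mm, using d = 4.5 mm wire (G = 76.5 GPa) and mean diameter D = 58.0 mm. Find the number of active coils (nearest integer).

N_a = Gd⁴/(8D³k) = (76.5×10³ × 4.5⁴)/(8 × 58.0³ × 0.91)
    = 3.13698e+07 / 1.42042e+06 = 22.08 → 22 coils

22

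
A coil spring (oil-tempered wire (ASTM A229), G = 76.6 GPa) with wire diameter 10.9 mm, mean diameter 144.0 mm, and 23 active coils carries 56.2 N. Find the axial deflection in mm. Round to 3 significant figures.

k = Gd⁴/(8D³N_a) = (76.6×10³)(10.9⁴)/(8·144.0³·23) = 1.968 N/mm
δ = F/k = 56.2 / 1.968 = 28.557 mm

28.6 mm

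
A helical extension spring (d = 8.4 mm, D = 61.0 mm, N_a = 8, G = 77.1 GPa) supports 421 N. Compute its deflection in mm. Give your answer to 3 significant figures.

15.9 mm

k = Gd⁴/(8D³N_a) = (77.1×10³)(8.4⁴)/(8·61.0³·8) = 26.424 N/mm
δ = F/k = 421 / 26.424 = 15.932 mm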